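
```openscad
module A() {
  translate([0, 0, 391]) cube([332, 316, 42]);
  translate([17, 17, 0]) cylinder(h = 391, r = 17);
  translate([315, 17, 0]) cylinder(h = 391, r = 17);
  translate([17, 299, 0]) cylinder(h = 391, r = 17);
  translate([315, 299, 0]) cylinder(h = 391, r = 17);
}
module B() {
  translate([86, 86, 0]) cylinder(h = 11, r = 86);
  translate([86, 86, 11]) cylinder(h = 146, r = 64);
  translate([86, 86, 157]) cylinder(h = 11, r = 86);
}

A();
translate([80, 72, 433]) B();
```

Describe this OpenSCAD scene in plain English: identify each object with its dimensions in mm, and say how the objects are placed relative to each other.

A is a four-legged stool. The seat is 332×316 mm, 42 mm thick, top at z = 433 mm. It stands on four round legs, each 34 mm in diameter, from z = 0 to the seat underside, each leg's axis is inset half a diameter from the nearest pair of seat edges (so the leg's bounding box is flush with the corner).

B is a spool: two coaxial disc flanges of radius 86 mm and thickness 11 mm, joined by a core cylinder of radius 64 mm and height 146 mm. The lower flange rests on z = 0 and the three cylinders share a vertical axis.

The spool is on top of the stool, centred.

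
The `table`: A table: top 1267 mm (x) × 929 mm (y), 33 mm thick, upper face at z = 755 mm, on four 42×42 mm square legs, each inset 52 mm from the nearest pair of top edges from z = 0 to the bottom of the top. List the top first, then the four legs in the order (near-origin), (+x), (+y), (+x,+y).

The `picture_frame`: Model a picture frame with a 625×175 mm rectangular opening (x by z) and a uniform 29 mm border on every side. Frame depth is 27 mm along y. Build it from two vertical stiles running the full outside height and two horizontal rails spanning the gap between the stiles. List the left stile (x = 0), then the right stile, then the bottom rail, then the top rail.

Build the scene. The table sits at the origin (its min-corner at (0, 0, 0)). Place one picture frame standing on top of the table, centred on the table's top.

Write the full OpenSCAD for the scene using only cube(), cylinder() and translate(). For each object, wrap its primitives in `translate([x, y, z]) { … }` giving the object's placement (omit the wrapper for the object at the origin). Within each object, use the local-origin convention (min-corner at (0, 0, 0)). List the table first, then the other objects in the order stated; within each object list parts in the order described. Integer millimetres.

translate([0, 0, 722]) cube([1267, 929, 33]);
translate([52, 52, 0]) cube([42, 42, 722]);
translate([1173, 52, 0]) cube([42, 42, 722]);
translate([52, 835, 0]) cube([42, 42, 722]);
translate([1173, 835, 0]) cube([42, 42, 722]);
translate([292, 451, 755]) {
  cube([29, 27, 233]);
  translate([654, 0, 0]) cube([29, 27, 233]);
  translate([29, 0, 0]) cube([625, 27, 29]);
  translate([29, 0, 204]) cube([625, 27, 29]);
}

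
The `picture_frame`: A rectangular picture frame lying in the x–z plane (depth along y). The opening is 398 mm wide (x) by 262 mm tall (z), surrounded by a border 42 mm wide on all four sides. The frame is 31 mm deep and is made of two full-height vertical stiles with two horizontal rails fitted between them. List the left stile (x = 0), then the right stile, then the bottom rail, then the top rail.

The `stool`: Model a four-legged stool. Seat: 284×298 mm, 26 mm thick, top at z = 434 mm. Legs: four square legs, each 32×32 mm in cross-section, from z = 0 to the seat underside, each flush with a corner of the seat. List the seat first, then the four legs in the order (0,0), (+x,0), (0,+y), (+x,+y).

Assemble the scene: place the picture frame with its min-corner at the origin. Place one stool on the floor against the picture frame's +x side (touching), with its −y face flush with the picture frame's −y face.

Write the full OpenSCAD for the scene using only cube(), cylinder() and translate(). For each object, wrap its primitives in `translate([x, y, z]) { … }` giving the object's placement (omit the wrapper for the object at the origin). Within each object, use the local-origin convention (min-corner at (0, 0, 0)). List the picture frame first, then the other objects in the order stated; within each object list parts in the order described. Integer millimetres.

cube([42, 31, 346]);
translate([440, 0, 0]) cube([42, 31, 346]);
translate([42, 0, 0]) cube([398, 31, 42]);
translate([42, 0, 304]) cube([398, 31, 42]);
translate([482, 0, 0]) {
  translate([0, 0, 408]) cube([284, 298, 26]);
  cube([32, 32, 408]);
  translate([252, 0, 0]) cube([32, 32, 408]);
  translate([0, 266, 0]) cube([32, 32, 408]);
  translate([252, 266, 0]) cube([32, 32, 408]);
}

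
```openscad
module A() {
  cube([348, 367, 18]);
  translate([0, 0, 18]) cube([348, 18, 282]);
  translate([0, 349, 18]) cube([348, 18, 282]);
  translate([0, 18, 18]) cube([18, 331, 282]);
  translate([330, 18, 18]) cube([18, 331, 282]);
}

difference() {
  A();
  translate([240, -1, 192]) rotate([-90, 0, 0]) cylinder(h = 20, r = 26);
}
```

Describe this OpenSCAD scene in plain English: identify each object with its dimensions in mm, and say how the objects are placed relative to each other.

A is an open-topped rectangular box: outside dimensions 348×367×300 mm, with a uniform wall and base thickness of 18 mm. The base is a full 348×367 slab on the floor; four walls sit on top of the base. The front and back walls (the −y and +y sides) span the full width; the two side walls fit between them.

The open box has a circular hole of radius 26 mm through its front wall, centred at (x = 240, z = 192).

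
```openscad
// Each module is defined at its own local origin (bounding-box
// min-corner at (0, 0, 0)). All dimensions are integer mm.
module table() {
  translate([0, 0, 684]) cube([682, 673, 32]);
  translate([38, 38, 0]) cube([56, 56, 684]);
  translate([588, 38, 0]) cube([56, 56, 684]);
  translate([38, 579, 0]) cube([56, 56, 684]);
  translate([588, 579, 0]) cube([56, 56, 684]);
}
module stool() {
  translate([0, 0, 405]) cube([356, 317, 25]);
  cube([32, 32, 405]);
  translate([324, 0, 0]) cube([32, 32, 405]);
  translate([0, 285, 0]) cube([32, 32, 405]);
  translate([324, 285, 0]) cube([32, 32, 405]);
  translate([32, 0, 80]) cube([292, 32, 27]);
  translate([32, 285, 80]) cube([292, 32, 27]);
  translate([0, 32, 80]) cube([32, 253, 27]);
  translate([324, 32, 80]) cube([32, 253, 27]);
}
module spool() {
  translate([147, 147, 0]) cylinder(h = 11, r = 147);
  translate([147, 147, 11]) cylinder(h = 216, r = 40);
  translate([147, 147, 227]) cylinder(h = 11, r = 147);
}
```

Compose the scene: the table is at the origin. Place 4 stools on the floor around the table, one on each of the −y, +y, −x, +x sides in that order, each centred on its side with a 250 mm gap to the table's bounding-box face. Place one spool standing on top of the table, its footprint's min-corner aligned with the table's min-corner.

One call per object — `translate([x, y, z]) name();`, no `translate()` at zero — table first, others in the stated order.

table();
translate([163, -567, 0]) stool();
translate([163, 923, 0]) stool();
translate([-606, 178, 0]) stool();
translate([932, 178, 0]) stool();
translate([0, 0, 716]) spool();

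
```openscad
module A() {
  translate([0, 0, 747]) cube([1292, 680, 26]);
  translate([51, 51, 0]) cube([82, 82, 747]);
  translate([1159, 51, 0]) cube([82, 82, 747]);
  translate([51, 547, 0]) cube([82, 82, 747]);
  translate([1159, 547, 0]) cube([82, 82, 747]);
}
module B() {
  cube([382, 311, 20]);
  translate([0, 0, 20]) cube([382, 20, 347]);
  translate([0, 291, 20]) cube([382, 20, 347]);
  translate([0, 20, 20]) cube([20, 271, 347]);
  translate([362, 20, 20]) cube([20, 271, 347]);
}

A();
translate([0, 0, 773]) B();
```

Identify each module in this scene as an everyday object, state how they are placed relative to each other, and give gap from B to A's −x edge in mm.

The open box's min-x is at 0; the table's min-x is 0; gap = 0 mm.

A is a table. B is an open box. The open box is on top of the table. The gap from the open box to the table's −x edge is 0 mm.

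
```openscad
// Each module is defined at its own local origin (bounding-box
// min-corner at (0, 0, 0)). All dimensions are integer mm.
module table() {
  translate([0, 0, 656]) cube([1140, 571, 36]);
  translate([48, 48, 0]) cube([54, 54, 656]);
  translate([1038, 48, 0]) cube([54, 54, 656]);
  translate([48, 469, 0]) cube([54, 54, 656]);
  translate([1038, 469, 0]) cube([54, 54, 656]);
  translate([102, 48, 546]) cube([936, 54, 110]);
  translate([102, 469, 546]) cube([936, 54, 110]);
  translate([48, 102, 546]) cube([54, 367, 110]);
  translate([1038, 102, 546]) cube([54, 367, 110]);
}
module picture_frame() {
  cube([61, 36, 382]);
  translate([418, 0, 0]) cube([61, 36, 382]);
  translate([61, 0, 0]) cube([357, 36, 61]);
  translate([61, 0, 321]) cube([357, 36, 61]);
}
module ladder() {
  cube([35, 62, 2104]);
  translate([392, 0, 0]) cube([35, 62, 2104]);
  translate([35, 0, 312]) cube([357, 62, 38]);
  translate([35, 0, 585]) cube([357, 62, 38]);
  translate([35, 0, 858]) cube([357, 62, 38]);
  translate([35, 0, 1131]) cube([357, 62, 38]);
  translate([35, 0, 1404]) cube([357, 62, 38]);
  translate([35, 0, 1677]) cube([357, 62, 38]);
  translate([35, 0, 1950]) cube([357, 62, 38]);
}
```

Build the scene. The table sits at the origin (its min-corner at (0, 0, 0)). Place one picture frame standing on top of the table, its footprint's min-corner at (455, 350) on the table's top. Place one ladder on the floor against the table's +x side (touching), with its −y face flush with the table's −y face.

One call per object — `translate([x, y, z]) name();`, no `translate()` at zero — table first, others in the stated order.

table();
translate([455, 350, 692]) picture_frame();
translate([1140, 0, 0]) ladder();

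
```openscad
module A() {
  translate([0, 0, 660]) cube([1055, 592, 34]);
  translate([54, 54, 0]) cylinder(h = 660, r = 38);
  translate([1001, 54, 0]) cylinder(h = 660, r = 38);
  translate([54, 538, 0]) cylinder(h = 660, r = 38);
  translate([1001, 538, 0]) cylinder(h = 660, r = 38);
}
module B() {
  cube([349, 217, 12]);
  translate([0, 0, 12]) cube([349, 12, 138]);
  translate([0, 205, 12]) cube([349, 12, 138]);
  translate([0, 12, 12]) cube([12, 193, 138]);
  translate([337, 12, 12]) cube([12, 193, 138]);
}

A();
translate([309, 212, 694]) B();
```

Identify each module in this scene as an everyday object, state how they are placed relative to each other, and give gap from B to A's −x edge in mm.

The open box's min-x is at 309; the table's min-x is 0; gap = 309 mm.

A is a table. B is an open box. The open box is on top of the table. The gap from the open box to the table's −x edge is 309 mm.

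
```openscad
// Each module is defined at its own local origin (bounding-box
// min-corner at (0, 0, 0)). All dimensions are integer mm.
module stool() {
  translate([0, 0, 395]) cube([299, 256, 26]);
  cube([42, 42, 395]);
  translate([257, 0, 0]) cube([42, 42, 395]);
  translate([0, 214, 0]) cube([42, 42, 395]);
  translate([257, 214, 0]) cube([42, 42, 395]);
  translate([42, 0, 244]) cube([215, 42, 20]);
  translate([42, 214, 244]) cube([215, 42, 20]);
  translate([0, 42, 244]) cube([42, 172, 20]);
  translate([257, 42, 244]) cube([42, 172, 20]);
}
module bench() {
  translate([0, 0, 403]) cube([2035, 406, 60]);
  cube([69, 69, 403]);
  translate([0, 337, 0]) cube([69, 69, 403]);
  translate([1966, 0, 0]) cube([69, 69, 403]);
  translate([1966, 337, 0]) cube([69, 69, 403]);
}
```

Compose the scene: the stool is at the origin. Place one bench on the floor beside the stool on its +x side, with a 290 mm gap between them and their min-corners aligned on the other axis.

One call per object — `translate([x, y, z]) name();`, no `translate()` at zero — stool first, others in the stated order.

stool();
translate([589, 0, 0]) bench();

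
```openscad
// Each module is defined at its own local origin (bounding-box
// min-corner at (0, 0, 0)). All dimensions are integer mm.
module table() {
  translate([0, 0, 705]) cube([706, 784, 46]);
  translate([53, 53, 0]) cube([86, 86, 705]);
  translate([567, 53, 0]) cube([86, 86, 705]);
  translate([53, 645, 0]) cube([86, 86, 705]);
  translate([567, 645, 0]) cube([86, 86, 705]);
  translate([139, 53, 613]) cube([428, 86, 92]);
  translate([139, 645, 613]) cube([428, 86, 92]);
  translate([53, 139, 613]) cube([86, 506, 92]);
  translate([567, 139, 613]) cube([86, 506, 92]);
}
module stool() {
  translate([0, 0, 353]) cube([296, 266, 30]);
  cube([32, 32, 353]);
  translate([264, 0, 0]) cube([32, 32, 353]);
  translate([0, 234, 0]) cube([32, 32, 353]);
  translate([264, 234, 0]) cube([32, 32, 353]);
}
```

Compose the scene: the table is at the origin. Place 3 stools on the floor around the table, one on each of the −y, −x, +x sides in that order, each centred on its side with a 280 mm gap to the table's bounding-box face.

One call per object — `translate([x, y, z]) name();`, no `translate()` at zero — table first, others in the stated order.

table();
translate([205, -546, 0]) stool();
translate([-576, 259, 0]) stool();
translate([986, 259, 0]) stool();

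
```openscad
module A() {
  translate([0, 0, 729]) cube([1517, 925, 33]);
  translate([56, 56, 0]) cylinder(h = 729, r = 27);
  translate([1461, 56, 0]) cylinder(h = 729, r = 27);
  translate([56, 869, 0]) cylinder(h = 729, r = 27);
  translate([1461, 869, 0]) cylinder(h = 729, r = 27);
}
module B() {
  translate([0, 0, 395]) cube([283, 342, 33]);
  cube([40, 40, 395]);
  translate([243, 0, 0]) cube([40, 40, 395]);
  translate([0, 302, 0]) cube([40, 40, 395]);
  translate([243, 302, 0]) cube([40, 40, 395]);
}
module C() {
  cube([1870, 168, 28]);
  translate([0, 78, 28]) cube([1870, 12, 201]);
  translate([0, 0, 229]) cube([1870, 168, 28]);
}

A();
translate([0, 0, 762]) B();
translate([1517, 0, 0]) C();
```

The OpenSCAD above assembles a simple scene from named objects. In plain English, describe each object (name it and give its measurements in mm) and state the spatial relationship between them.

A is a table with a 1517×925 mm rectangular top, 33 mm thick, top surface at z = 762 mm, supported by four round legs of 54 mm diameter, each leg's bounding box inset 29 mm from the nearest pair of top edges, running from the floor.

B is a four-legged stool. The seat is 283×342 mm, 33 mm thick, top at z = 428 mm. It stands on four square legs, each 40×40 mm in cross-section, from z = 0 to the seat underside, each flush with a corner of the seat.

C is an I-beam lying along x, 1870 mm long. Overall section height 257 mm. Two flanges 168 mm wide (y) and 28 mm thick, one on the floor and one at the top; a web 12 mm thick runs between them, centred on the flange width.

The stool is on top of the table. The I-beam is against the table's +x side, with their −y faces flush.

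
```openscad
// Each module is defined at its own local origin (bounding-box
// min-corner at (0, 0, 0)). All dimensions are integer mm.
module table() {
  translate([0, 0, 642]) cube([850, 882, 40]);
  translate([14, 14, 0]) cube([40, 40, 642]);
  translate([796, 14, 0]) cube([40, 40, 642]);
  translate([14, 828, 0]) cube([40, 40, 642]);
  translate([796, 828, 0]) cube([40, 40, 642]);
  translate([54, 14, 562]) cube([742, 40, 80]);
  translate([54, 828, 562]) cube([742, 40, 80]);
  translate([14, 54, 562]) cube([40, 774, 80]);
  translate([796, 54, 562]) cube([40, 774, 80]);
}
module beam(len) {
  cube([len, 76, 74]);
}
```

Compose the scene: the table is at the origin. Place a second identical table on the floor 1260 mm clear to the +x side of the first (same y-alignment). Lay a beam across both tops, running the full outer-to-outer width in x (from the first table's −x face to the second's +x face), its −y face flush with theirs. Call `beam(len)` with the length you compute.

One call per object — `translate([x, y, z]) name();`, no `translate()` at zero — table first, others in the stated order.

table();
translate([2110, 0, 0]) table();
translate([0, 0, 682]) beam(2960);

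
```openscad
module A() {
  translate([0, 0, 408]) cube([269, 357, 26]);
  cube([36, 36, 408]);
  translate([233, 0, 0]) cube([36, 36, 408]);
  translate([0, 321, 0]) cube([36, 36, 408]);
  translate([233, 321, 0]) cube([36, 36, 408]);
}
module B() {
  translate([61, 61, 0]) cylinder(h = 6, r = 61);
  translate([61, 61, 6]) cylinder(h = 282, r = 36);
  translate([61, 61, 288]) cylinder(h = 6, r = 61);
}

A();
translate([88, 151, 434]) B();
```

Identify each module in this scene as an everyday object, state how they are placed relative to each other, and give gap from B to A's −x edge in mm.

A is a stool. B is a spool. The spool is on top of the stool. The gap from the spool to the stool's −x edge is 88 mm.

The spool's min-x is at 88; the stool's min-x is 0; gap = 88 mm.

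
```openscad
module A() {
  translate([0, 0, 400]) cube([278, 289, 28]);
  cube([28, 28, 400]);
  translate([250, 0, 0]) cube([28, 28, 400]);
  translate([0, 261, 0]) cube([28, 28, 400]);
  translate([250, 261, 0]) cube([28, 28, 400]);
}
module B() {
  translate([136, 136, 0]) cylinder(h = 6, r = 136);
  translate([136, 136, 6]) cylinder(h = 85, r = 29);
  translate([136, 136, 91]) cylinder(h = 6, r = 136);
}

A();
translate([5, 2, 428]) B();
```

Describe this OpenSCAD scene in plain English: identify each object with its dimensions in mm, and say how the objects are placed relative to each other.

A is a four-legged stool. The seat is 278×289 mm, 28 mm thick, top at z = 428 mm. It stands on four square legs, each 28×28 mm in cross-section, from z = 0 to the seat underside, each flush with a corner of the seat.

B is a spool: two coaxial disc flanges of radius 136 mm and thickness 6 mm, joined by a core cylinder of radius 29 mm and height 85 mm. The lower flange rests on z = 0 and the three cylinders share a vertical axis.

The spool is on top of the stool.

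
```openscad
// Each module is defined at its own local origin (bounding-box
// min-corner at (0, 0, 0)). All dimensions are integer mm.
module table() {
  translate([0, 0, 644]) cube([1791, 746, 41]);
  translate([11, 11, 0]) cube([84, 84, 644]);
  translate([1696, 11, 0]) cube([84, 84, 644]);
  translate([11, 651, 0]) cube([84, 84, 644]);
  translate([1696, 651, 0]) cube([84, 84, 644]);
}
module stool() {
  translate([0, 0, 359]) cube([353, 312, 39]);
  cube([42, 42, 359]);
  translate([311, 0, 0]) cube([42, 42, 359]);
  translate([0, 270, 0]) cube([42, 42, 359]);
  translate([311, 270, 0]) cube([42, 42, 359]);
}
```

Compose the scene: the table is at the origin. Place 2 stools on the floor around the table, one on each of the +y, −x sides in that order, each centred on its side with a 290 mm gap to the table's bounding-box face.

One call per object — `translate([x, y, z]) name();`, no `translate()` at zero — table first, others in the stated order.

table();
translate([719, 1036, 0]) stool();
translate([-643, 217, 0]) stool();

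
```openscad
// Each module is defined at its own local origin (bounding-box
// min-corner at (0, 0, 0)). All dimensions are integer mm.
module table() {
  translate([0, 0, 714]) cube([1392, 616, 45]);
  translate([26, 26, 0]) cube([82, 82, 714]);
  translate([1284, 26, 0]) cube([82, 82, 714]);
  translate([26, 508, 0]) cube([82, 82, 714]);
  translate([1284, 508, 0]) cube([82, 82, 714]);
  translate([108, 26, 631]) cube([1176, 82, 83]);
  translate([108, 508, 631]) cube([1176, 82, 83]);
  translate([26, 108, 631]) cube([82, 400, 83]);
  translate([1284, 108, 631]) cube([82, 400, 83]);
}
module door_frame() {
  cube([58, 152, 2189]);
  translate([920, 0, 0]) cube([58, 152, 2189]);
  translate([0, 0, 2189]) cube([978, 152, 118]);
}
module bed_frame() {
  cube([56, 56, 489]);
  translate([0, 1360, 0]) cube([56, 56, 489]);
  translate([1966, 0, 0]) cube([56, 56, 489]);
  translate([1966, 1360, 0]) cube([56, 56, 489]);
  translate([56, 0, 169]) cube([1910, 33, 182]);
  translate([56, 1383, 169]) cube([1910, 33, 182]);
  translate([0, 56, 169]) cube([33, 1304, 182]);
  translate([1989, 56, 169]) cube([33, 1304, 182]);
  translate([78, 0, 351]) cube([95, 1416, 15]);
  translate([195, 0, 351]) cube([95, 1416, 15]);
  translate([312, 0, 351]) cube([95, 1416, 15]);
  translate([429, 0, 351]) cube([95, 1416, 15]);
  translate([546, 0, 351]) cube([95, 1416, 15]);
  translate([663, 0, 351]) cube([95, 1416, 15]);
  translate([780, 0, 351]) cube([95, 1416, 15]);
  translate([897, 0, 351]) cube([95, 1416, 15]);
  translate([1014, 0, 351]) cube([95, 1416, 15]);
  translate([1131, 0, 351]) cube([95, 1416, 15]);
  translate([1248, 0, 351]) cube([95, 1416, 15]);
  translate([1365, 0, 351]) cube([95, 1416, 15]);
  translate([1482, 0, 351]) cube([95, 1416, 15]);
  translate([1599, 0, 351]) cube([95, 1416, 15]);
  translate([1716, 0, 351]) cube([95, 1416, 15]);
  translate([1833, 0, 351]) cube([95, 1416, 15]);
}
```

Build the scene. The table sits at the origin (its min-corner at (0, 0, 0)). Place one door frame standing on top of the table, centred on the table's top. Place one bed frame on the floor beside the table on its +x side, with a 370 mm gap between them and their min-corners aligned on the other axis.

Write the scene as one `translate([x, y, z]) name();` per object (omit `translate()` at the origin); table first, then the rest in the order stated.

table();
translate([207, 232, 759]) door_frame();
translate([1762, 0, 0]) bed_frame();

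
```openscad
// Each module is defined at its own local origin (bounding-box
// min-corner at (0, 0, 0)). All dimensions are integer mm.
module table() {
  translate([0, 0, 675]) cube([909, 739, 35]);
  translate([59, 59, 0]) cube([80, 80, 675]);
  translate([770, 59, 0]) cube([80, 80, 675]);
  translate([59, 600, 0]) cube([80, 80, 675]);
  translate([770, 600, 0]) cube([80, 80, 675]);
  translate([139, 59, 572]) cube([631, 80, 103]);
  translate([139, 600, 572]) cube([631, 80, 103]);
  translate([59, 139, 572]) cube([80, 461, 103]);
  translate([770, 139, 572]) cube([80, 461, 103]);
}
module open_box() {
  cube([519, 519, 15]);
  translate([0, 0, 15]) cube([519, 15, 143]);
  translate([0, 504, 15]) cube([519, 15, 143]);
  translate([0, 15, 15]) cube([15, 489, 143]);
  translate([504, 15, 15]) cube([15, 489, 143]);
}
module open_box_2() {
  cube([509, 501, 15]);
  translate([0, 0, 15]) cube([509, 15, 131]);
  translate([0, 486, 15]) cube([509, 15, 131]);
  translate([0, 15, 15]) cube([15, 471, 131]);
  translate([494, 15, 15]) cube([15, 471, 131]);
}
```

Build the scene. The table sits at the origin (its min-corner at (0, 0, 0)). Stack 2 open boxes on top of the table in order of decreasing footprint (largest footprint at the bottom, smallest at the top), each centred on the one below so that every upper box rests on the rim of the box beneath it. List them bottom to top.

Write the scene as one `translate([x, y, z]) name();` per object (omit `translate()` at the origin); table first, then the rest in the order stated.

table();
translate([195, 110, 710]) open_box();
translate([200, 119, 868]) open_box_2();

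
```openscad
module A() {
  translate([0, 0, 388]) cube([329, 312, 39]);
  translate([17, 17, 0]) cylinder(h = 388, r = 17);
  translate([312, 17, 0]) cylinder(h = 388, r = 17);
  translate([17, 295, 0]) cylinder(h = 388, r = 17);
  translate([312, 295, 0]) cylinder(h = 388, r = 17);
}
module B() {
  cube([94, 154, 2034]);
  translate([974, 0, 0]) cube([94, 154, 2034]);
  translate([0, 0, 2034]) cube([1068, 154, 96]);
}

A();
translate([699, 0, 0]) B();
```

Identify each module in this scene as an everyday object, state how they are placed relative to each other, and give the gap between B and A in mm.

A is a stool. B is a door frame. The door frame is on the floor beside the stool on its +x side. The gap between the door frame and the stool is 370 mm.

The door frame's nearest face is 370 mm from the stool's +x face.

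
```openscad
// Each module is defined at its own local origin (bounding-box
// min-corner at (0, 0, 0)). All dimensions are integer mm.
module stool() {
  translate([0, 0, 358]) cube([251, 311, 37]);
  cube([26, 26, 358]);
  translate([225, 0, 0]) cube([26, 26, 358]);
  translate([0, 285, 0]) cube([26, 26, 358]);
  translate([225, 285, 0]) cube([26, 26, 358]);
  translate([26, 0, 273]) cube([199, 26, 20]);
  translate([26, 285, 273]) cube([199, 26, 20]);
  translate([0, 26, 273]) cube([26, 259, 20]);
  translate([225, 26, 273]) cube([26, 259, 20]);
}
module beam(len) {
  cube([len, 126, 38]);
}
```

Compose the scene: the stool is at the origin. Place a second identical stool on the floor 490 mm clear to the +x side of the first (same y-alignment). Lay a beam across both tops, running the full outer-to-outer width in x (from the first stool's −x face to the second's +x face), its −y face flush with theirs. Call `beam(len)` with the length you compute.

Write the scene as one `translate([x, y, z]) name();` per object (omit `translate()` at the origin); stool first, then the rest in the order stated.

stool();
translate([741, 0, 0]) stool();
translate([0, 0, 395]) beam(992);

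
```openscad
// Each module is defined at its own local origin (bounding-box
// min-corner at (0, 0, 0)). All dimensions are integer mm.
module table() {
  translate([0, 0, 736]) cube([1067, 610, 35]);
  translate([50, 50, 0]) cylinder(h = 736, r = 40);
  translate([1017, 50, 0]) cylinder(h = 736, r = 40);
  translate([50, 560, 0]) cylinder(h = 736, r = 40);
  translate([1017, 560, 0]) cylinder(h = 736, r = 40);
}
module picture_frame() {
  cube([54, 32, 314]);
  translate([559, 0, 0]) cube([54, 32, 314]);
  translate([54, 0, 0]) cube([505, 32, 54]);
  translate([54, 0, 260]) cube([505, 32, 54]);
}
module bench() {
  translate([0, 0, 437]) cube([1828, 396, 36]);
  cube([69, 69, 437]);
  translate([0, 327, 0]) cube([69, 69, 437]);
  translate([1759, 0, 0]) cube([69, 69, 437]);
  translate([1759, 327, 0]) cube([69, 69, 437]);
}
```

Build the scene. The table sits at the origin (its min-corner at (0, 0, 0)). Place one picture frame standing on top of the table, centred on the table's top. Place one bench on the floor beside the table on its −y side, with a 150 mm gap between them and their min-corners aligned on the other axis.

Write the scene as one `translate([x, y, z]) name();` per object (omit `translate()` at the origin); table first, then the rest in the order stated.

table();
translate([227, 289, 771]) picture_frame();
translate([0, -546, 0]) bench();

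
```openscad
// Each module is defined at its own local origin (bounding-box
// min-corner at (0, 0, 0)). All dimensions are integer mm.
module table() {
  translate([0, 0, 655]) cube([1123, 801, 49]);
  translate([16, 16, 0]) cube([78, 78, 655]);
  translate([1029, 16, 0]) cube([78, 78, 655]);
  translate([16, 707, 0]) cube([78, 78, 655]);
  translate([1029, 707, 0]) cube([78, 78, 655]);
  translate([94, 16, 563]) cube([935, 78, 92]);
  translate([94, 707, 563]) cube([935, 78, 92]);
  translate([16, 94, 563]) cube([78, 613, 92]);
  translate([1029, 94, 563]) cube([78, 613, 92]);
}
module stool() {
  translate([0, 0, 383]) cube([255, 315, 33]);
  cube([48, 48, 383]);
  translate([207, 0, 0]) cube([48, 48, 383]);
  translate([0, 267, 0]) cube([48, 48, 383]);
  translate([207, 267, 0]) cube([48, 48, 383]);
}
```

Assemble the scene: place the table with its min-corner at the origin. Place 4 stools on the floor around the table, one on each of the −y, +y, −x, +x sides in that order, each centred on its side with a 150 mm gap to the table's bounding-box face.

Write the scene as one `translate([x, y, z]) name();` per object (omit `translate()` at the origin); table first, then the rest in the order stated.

table();
translate([434, -465, 0]) stool();
translate([434, 951, 0]) stool();
translate([-405, 243, 0]) stool();
translate([1273, 243, 0]) stool();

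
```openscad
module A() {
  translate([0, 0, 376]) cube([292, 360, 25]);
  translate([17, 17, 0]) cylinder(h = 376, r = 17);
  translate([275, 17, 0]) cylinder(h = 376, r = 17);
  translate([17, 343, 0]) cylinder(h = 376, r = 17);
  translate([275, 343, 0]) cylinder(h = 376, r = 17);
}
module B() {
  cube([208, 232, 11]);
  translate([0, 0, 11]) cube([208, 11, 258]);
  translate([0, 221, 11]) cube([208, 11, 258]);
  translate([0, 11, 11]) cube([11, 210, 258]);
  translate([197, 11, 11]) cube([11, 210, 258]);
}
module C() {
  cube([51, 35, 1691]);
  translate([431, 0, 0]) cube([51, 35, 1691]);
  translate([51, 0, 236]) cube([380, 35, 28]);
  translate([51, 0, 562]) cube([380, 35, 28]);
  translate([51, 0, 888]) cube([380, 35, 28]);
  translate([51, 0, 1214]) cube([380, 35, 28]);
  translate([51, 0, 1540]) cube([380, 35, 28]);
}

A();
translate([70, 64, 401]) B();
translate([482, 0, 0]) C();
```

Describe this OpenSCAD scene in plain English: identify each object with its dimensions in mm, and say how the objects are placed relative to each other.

A is a four-legged stool. The seat is a 292×360×25 mm slab whose top surface is at z = 401 mm; four round legs, each 34 mm in diameter, run from the floor (z = 0) to the underside of the seat, each leg's axis is inset half a diameter from the nearest pair of seat edges (so the leg's bounding box is flush with the corner).

B is an open storage box with external size 208×232×269 mm and wall thickness 11 mm (the base is also 11 mm thick). The base covers the whole footprint; the four walls stand on the base, with the y-facing walls full-width and the x-facing walls fitting between their inner faces.

C is a straight ladder. Two 51×35 mm vertical rails, 1691 mm tall, stand 482 mm apart (outside-to-outside) with their front faces coplanar on the −y side. 5 rungs, each 35 mm deep and 28 mm tall, span between the inner faces of the rails, front faces flush with the rails. The lowest rung's underside is at z = 236 mm and rungs are spaced 326 mm apart (underside to underside).

The open box is on top of the stool. The ladder is on the floor beside the stool on its +x side.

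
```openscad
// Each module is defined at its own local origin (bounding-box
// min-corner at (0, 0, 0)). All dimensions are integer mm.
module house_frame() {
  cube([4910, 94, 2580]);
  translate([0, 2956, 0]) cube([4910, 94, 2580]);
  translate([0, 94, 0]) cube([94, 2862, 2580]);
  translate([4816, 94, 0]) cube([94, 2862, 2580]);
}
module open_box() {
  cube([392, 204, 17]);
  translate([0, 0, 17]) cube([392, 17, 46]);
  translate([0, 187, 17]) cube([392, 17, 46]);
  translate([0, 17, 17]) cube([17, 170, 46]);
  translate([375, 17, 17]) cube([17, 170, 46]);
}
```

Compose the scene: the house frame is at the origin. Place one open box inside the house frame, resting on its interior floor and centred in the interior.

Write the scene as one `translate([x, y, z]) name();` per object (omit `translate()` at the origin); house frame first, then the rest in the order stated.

house_frame();
translate([2259, 1423, 0]) open_box();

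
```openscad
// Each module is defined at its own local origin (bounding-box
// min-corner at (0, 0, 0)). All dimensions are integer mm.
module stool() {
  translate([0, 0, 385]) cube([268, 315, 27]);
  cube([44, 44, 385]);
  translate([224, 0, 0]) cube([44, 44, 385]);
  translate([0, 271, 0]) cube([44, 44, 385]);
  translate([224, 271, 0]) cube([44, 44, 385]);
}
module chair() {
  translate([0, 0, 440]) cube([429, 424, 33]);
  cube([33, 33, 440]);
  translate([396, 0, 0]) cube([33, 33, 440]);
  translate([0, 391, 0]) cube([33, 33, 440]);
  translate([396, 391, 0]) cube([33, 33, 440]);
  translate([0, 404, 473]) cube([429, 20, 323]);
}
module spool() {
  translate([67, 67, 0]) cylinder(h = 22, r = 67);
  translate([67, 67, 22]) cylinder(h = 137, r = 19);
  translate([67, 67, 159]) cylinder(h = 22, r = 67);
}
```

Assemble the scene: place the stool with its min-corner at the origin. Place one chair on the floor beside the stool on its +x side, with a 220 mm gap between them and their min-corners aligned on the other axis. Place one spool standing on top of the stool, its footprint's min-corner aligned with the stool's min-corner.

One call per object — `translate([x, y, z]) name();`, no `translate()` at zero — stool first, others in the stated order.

stool();
translate([488, 0, 0]) chair();
translate([0, 0, 412]) spool();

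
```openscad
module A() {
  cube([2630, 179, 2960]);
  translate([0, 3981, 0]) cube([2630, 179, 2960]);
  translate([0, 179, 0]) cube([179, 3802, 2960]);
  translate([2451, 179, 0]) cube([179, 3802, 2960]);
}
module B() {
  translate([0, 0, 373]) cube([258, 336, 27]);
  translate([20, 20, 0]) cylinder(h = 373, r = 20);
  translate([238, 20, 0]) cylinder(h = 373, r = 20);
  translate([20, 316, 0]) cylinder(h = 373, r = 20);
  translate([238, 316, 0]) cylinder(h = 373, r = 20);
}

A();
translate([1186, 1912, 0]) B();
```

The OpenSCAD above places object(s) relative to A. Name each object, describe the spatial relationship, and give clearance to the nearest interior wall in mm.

Clearances: x = 1007, y = 1733; minimum 1007 mm.

A is a house frame. B is a stool. The stool sits inside the house frame, centred. The clearance to the nearest interior wall is 1007 mm.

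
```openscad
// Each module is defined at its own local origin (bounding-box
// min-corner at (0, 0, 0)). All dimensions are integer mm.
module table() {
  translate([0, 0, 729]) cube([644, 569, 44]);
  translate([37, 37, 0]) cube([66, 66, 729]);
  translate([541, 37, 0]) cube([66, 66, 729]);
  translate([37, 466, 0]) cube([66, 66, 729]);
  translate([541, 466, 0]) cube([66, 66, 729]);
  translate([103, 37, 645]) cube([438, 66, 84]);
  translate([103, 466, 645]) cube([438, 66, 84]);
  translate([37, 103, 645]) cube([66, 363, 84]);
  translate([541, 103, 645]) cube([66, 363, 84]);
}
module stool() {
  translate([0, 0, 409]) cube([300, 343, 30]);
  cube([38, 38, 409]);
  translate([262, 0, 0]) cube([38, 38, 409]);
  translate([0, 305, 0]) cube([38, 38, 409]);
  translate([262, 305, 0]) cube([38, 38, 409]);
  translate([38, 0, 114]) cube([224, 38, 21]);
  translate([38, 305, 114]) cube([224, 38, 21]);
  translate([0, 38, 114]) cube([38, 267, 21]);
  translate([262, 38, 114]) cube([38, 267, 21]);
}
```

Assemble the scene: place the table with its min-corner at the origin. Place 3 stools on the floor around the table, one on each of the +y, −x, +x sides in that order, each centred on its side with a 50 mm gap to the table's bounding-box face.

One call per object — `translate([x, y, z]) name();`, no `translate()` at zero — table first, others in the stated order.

table();
translate([172, 619, 0]) stool();
translate([-350, 113, 0]) stool();
translate([694, 113, 0]) stool();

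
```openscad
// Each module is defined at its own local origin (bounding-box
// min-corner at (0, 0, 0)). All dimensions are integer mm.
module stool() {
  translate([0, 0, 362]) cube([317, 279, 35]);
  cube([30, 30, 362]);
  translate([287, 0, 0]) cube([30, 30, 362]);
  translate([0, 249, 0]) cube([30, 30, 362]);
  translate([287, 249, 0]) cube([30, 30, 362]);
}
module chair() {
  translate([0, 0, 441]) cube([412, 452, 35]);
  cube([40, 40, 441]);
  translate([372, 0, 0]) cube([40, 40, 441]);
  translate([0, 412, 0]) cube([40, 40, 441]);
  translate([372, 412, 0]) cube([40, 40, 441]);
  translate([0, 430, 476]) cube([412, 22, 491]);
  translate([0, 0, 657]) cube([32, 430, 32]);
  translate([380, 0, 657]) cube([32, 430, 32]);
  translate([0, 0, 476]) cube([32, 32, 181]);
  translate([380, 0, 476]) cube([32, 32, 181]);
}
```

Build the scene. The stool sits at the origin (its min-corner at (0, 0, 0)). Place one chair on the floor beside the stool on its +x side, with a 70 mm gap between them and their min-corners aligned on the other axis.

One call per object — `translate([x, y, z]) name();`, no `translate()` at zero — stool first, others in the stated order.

stool();
translate([387, 0, 0]) chair();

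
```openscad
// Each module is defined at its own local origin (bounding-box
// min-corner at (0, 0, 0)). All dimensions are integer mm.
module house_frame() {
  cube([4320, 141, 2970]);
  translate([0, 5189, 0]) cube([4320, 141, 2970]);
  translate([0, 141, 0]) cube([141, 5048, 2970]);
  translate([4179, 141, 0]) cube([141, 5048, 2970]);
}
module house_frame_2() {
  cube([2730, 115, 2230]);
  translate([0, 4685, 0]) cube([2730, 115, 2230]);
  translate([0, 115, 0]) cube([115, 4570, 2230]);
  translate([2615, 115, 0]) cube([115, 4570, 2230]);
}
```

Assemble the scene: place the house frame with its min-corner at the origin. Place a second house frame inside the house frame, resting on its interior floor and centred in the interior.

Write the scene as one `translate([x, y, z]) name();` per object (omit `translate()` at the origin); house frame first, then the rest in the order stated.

house_frame();
translate([795, 265, 0]) house_frame_2();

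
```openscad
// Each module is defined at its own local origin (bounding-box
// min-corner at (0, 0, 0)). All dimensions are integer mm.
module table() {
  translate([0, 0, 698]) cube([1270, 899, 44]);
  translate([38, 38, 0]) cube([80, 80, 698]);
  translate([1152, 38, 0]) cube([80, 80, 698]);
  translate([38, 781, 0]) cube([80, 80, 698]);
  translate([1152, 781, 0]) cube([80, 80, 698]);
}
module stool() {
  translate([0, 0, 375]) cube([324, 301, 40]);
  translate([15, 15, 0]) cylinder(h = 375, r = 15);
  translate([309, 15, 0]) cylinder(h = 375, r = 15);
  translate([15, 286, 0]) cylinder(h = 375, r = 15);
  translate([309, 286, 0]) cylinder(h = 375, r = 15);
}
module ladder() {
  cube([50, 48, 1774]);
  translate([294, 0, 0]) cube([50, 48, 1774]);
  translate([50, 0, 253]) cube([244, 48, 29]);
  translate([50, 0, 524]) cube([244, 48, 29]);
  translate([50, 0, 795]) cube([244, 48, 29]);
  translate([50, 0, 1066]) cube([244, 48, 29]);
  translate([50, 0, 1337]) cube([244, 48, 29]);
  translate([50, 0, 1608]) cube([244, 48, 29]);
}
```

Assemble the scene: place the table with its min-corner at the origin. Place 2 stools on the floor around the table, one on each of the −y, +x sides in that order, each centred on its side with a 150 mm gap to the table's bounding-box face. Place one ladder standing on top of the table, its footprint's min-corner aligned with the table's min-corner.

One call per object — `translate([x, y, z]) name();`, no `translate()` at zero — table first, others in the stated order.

table();
translate([473, -451, 0]) stool();
translate([1420, 299, 0]) stool();
translate([0, 0, 742]) ladder();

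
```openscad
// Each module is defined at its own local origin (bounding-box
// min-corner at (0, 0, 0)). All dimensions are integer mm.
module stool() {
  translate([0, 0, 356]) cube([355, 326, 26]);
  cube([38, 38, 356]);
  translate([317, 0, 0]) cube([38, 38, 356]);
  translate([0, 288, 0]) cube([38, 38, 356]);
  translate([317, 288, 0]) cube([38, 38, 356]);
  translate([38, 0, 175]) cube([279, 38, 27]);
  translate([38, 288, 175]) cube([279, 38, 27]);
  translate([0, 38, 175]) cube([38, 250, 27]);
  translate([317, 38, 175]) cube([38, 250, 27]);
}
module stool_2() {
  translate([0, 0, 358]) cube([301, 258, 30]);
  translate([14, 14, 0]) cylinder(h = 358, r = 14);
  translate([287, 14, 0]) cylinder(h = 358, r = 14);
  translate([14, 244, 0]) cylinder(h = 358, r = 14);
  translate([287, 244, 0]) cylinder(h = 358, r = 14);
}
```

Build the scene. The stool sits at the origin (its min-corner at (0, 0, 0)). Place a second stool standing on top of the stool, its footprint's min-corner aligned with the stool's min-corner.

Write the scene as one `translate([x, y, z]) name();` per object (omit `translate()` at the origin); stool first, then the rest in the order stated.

stool();
translate([0, 0, 382]) stool_2();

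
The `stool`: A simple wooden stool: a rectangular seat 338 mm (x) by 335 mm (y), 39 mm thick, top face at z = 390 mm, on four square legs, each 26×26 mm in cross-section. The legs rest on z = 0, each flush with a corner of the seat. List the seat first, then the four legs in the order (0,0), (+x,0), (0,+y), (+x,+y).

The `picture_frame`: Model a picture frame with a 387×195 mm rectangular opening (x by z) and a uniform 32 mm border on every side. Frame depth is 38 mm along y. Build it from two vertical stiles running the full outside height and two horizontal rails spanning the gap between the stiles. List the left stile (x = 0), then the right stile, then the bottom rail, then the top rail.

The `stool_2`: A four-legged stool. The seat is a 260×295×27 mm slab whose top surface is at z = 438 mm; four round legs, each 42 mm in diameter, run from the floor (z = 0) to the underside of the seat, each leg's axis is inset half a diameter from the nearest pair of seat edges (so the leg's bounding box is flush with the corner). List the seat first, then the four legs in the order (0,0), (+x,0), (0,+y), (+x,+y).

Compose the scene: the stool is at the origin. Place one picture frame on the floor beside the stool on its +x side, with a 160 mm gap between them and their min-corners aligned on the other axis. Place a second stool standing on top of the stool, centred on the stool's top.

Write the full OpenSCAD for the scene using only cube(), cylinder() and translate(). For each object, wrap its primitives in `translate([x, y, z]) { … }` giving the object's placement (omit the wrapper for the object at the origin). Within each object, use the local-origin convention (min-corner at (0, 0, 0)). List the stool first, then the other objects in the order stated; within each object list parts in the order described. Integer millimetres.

translate([0, 0, 351]) cube([338, 335, 39]);
cube([26, 26, 351]);
translate([312, 0, 0]) cube([26, 26, 351]);
translate([0, 309, 0]) cube([26, 26, 351]);
translate([312, 309, 0]) cube([26, 26, 351]);
translate([498, 0, 0]) {
  cube([32, 38, 259]);
  translate([419, 0, 0]) cube([32, 38, 259]);
  translate([32, 0, 0]) cube([387, 38, 32]);
  translate([32, 0, 227]) cube([387, 38, 32]);
}
translate([39, 20, 390]) {
  translate([0, 0, 411]) cube([260, 295, 27]);
  translate([21, 21, 0]) cylinder(h = 411, r = 21);
  translate([239, 21, 0]) cylinder(h = 411, r = 21);
  translate([21, 274, 0]) cylinder(h = 411, r = 21);
  translate([239, 274, 0]) cylinder(h = 411, r = 21);
}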